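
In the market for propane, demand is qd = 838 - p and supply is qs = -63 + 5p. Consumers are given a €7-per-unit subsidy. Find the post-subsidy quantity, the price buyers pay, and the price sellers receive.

Pre-subsidy: 838 - p = -63 + 5p gives p* = 901/6, q* = 4127/6.
With the rebate, buyers effectively pay pb = ps − 7, where ps is the price sellers receive.
Demand in terms of ps becomes qd = 838 − 1(ps − 7) = 845 - ps. Setting this equal to supply: 845 - ps = -63 + 5ps, so ps = 454/3.
Buyers pay pb = 454/3 − 7 = 433/3; q' = -63 + 5·(454/3) = 2081/3.

q' = 2081/3; buyers pay 433/3; sellers receive 454/3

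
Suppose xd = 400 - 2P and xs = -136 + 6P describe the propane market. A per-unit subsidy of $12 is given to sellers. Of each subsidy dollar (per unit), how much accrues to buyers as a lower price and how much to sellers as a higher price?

Buyers gain $9 per unit; sellers gain $3 per unit

Pre-subsidy: 400 - 2P = -136 + 6P gives P* = 67, x* = 266.
With the subsidy, sellers receive Ps = Pb + 12 for each unit, where Pb is the price buyers pay.
Supply in terms of Pb becomes xs = -136 + 6(Pb + 12) = -64 + 6Pb. Setting this equal to demand: 400 - 2Pb = -64 + 6Pb, so Pb = 58.
Sellers receive Ps = 58 + 12 = 70; x' = 400 − 2·58 = 284.
Buyers' price falls by P* − Pb = 67 − 58 = 9; sellers' price rises by Ps − P* = 70 − 67 = 3.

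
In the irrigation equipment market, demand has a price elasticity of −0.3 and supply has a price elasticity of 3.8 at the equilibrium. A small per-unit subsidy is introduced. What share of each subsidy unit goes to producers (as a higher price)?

Producer share = 3/41

For a small subsidy around the equilibrium, the benefit split depends on the relative slopes, which at a point are proportional to the elasticities.
Buyer share = εs/(εs + |εd|) = 3.8/(3.8 + 0.3) = 38/41; seller share = |εd|/(εs + |εd|) = 3/41.
So producers capture 3/41 of the subsidy.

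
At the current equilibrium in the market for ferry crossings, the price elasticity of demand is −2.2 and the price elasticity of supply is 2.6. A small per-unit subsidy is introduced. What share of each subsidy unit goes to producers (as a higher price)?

For a small subsidy around the equilibrium, the benefit split depends on the relative slopes, which at a point are proportional to the elasticities.
Buyer share = εs/(εs + |εd|) = 2.6/(2.6 + 2.2) = 13/24; seller share = |εd|/(εs + |εd|) = 11/24.
So producers capture 11/24 of the subsidy.

Producer share = 11/24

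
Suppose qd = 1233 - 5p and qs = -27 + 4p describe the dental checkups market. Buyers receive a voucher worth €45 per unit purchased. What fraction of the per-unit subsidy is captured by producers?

Pre-subsidy: 1233 - 5p = -27 + 4p gives p* = 140, q* = 533.
With the rebate, buyers effectively pay pb = ps − 45, where ps is the price sellers receive.
Demand in terms of ps becomes qd = 1233 − 5(ps − 45) = 1458 - 5ps. Setting this equal to supply: 1458 - 5ps = -27 + 4ps, so ps = 165.
Buyers pay pb = 165 − 45 = 120; q' = -27 + 4·165 = 633.
Buyers' price falls by p* − pb = 140 − 120 = 20; sellers' price rises by ps − p* = 165 − 140 = 25.
So producers capture 25/45 = 5/9 of each unit of subsidy.

Producer share = 5/9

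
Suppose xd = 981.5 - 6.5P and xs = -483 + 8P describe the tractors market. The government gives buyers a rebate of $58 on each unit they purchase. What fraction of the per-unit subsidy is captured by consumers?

Pre-subsidy: 981.5 - 6.5P = -483 + 8P gives P* = 101, x* = 325.
With the rebate, buyers effectively pay Pb = Ps − 58, where Ps is the price sellers receive.
Demand in terms of Ps becomes xd = 981.5 − 6.5(Ps − 58) = 1358.5 - 6.5Ps. Setting this equal to supply: 1358.5 - 6.5Ps = -483 + 8Ps, so Ps = 127.
Buyers pay Pb = 127 − 58 = 69; x' = -483 + 8·127 = 533.
Buyers' price falls by P* − Pb = 101 − 69 = 32; sellers' price rises by Ps − P* = 127 − 101 = 26.
So consumers capture 32/58 = 16/29 of each unit of subsidy.

Consumer share = 16/29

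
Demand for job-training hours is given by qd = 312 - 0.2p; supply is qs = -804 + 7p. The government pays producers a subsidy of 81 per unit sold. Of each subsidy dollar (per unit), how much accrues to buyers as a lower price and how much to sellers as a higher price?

Buyers gain 78.75 per unit; sellers gain 2.25 per unit

Pre-subsidy: 312 - 0.2p = -804 + 7p gives p* = 155, q* = 281.
With the subsidy, sellers receive ps = pb + 81 for each unit, where pb is the price buyers pay.
Supply in terms of pb becomes qs = -804 + 7(pb + 81) = -237 + 7pb. Setting this equal to demand: 312 - 0.2pb = -237 + 7pb, so pb = 76.25.
Sellers receive ps = 76.25 + 81 = 157.25; q' = 312 − 0.2·76.25 = 296.75.
Buyers' price falls by p* − pb = 155 − 76.25 = 78.75; sellers' price rises by ps − p* = 157.25 − 155 = 2.25.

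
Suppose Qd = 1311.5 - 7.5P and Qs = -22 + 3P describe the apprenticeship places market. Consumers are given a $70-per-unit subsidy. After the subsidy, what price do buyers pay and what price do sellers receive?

Pre-subsidy: 1311.5 - 7.5P = -22 + 3P gives P* = 127, Q* = 359.
With the rebate, buyers effectively pay Pb = Ps − 70, where Ps is the price sellers receive.
Demand in terms of Ps becomes Qd = 1311.5 − 7.5(Ps − 70) = 1836.5 - 7.5Ps. Setting this equal to supply: 1836.5 - 7.5Ps = -22 + 3Ps, so Ps = 177.
Buyers pay Pb = 177 − 70 = 107; Q' = -22 + 3·177 = 509.

Buyers pay $107; sellers receive $177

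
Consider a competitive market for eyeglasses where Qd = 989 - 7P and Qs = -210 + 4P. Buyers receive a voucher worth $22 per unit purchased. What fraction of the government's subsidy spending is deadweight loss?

DWL / government spending = 14/141

Pre-subsidy: 989 - 7P = -210 + 4P gives P* = 109, Q* = 226.
With the rebate, buyers effectively pay Pb = Ps − 22, where Ps is the price sellers receive.
Demand in terms of Ps becomes Qd = 989 − 7(Ps − 22) = 1143 - 7Ps. Setting this equal to supply: 1143 - 7Ps = -210 + 4Ps, so Ps = 123.
Buyers pay Pb = 123 − 22 = 101; Q' = -210 + 4·123 = 282.
ΔCS = ½(226 + 282)(109 − 101) = 2032; ΔPS = ½(226 + 282)(123 − 109) = 3556.
Government spending = 22 × 282 = 6204.
DWL = ½ × 22 × (282 − 226) = 616; fraction = 616 / 6204 = 14/141.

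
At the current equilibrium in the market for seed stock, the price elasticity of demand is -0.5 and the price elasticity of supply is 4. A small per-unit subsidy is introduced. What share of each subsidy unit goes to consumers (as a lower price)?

For a small subsidy around the equilibrium, the benefit split depends on the relative slopes, which at a point are proportional to the elasticities.
Buyer share = εs/(εs + |εd|) = 4/(4 + 0.5) = 8/9; seller share = |εd|/(εs + |εd|) = 1/9.

Consumer share = 8/9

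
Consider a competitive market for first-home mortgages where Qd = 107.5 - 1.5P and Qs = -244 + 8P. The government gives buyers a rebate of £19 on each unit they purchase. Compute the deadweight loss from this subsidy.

Deadweight loss = £228

Pre-subsidy: 107.5 - 1.5P = -244 + 8P gives P* = 37, Q* = 52.
With the rebate, buyers effectively pay Pb = Ps − 19, where Ps is the price sellers receive.
Demand in terms of Ps becomes Qd = 107.5 − 1.5(Ps − 19) = 136 - 1.5Ps. Setting this equal to supply: 136 - 1.5Ps = -244 + 8Ps, so Ps = 40.
Buyers pay Pb = 40 − 19 = 21; Q' = -244 + 8·40 = 76.
The subsidy expands output by 76 − 52 = 24 past the efficient level; on those units the gap between marginal cost and willingness to pay runs from 0 up to 19.
DWL = ½ × 19 × 24 = 228.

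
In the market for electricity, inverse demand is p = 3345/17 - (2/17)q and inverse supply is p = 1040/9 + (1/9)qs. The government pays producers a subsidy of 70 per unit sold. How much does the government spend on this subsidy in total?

Pre-subsidy: 3345/17 - (2/17)q = 1040/9 + (1/9)q gives q* = 355 and p* = 155.
With the subsidy, sellers receive ps = pb + 70 for each unit, where pb is the price buyers pay.
On the curves, pb = 3345/17 - (2/17)q and ps = 1040/9 + (1/9)q; the wedge ps − pb = 70 gives 1040/9 + (1/9)q − (3345/17 - (2/17)q) = 70, so q' = 661.
Then pb = 3345/17 − (2/17)·661 = 119 and ps = 1040/9 + (1/9)·661 = 189.
Government outlay = subsidy × quantity = 70 × 661 = 46270.

Government cost = 46270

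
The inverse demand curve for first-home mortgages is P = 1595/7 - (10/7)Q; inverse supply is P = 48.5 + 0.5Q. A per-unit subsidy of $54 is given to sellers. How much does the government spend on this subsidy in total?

Pre-subsidy: 1595/7 - (10/7)Q = 48.5 + 0.5Q gives Q* = 93 and P* = 95.
With the subsidy, sellers receive Ps = Pb + 54 for each unit, where Pb is the price buyers pay.
On the curves, Pb = 1595/7 - (10/7)Q and Ps = 48.5 + 0.5Q; the wedge Ps − Pb = 54 gives 48.5 + 0.5Q − (1595/7 - (10/7)Q) = 54, so Q' = 121.
Then Pb = 1595/7 − (10/7)·121 = 55 and Ps = 48.5 + 0.5·121 = 109.
Government outlay = subsidy × quantity = 54 × 121 = 6534.

Government cost = $6534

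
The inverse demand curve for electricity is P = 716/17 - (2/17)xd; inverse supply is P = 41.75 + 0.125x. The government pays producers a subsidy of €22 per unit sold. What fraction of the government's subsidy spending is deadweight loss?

DWL / government spending = 748/1521

Pre-subsidy: 716/17 - (2/17)x = 41.75 + 0.125x gives x* = 50/33 and P* = 1384/33.
With the subsidy, sellers receive Ps = Pb + 22 for each unit, where Pb is the price buyers pay.
On the curves, Pb = 716/17 - (2/17)x and Ps = 41.75 + 0.125x; the wedge Ps − Pb = 22 gives 41.75 + 0.125x − (716/17 - (2/17)x) = 22, so x' = 1014/11.
Then Pb = 716/17 − (2/17)·(1014/11) = 344/11 and Ps = 41.75 + 0.125·(1014/11) = 586/11.
ΔCS = ½(50/33 + 1014/11)(1384/33 − 344/11) = 49472/99; ΔPS = ½(50/33 + 1014/11)(586/11 − 1384/33) = 52564/99.
Government spending = 22 × 1014/11 = 2028.
DWL = ½ × 22 × (1014/11 − 50/33) = 2992/3; fraction = (2992/3) / 2028 = 748/1521.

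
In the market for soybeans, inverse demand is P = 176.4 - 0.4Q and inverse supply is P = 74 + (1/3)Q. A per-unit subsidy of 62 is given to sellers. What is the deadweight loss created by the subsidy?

Deadweight loss = 28830/11

Pre-subsidy: 176.4 - 0.4Q = 74 + (1/3)Q gives Q* = 1536/11 and P* = 1326/11.
With the subsidy, sellers receive Ps = Pb + 62 for each unit, where Pb is the price buyers pay.
On the curves, Pb = 176.4 - 0.4Q and Ps = 74 + (1/3)Q; the wedge Ps − Pb = 62 gives 74 + (1/3)Q − (176.4 - 0.4Q) = 62, so Q' = 2466/11.
Then Pb = 176.4 − 0.4·(2466/11) = 954/11 and Ps = 74 + (1/3)·(2466/11) = 1636/11.
The subsidy expands output by 2466/11 − 1536/11 = 930/11 past the efficient level; on those units the gap between marginal cost and willingness to pay runs from 0 up to 62.
DWL = ½ × 62 × 930/11 = 28830/11.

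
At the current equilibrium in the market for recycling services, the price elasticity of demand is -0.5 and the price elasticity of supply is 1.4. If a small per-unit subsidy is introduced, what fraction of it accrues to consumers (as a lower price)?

For a small subsidy around the equilibrium, the benefit split depends on the relative slopes, which at a point are proportional to the elasticities.
Buyer share = εs/(εs + |εd|) = 1.4/(1.4 + 0.5) = 14/19; seller share = |εd|/(εs + |εd|) = 5/19.

Consumer share = 14/19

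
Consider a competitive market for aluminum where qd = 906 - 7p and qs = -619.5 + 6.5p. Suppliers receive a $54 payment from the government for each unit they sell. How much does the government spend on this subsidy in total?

Pre-subsidy: 906 - 7p = -619.5 + 6.5p gives p* = 113, q* = 115.
With the subsidy, sellers receive ps = pb + 54 for each unit, where pb is the price buyers pay.
Supply in terms of pb becomes qs = -619.5 + 6.5(pb + 54) = -268.5 + 6.5pb. Setting this equal to demand: 906 - 7pb = -268.5 + 6.5pb, so pb = 87.
Sellers receive ps = 87 + 54 = 141; q' = 906 − 7·87 = 297.
Government outlay = subsidy × quantity = 54 × 297 = 16038.

Government cost = $16038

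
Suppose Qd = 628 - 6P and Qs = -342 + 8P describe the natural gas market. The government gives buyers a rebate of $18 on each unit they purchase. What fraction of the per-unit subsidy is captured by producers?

Producer share = 3/7

Pre-subsidy: 628 - 6P = -342 + 8P gives P* = 485/7, Q* = 1486/7.
With the rebate, buyers effectively pay Pb = Ps − 18, where Ps is the price sellers receive.
Demand in terms of Ps becomes Qd = 628 − 6(Ps − 18) = 736 - 6Ps. Setting this equal to supply: 736 - 6Ps = -342 + 8Ps, so Ps = 77.
Buyers pay Pb = 77 − 18 = 59; Q' = -342 + 8·77 = 274.
Buyers' price falls by P* − Pb = 485/7 − 59 = 72/7; sellers' price rises by Ps − P* = 77 − 485/7 = 54/7.
So producers capture (54/7)/18 = 3/7 of each unit of subsidy.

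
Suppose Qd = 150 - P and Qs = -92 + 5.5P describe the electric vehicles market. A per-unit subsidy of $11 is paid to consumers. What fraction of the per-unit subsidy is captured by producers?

Pre-subsidy: 150 - P = -92 + 5.5P gives P* = 484/13, Q* = 1466/13.
With the rebate, buyers effectively pay Pb = Ps − 11, where Ps is the price sellers receive.
Demand in terms of Ps becomes Qd = 150 − 1(Ps − 11) = 161 - Ps. Setting this equal to supply: 161 - Ps = -92 + 5.5Ps, so Ps = 506/13.
Buyers pay Pb = 506/13 − 11 = 363/13; Q' = -92 + 5.5·(506/13) = 1587/13.
Buyers' price falls by P* − Pb = 484/13 − 363/13 = 121/13; sellers' price rises by Ps − P* = 506/13 − 484/13 = 22/13.
So producers capture (22/13)/11 = 2/13 of each unit of subsidy.

Producer share = 2/13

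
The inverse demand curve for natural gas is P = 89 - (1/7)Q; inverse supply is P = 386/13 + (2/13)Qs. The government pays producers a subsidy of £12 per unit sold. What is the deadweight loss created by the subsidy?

Deadweight loss = 728/3

Pre-subsidy: 89 - (1/7)Q = 386/13 + (2/13)Q gives Q* = 1799/9 and P* = 544/9.
With the subsidy, sellers receive Ps = Pb + 12 for each unit, where Pb is the price buyers pay.
On the curves, Pb = 89 - (1/7)Q and Ps = 386/13 + (2/13)Q; the wedge Ps − Pb = 12 gives 386/13 + (2/13)Q − (89 - (1/7)Q) = 12, so Q' = 721/3.
Then Pb = 89 − (1/7)·(721/3) = 164/3 and Ps = 386/13 + (2/13)·(721/3) = 200/3.
The subsidy expands output by 721/3 − 1799/9 = 364/9 past the efficient level; on those units the gap between marginal cost and willingness to pay runs from 0 up to 12.
DWL = ½ × 12 × 364/9 = 728/3.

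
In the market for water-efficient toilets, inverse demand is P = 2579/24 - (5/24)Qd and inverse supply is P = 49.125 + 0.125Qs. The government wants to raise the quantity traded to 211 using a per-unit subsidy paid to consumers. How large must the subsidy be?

Required subsidy s = 12 per unit

At Q = 211, from the demand curve buyers pay Pb = 2579/24 − (5/24)·211 = 63.5; from the supply curve sellers need Ps = 49.125 + 0.125·211 = 75.5.
The subsidy must fill the gap: s = Ps − Pb = 75.5 − 63.5 = 12.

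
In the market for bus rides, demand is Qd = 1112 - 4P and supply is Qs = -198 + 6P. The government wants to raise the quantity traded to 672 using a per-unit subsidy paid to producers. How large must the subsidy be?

At Q = 672, invert demand for the buyer price: Pb = (1112 − 672)/4 = 110; invert supply for the seller price: Ps = (672 − (-198))/6 = 145.
The subsidy must fill the gap: s = Ps − Pb = 145 − 110 = 35.

Required subsidy s = 35 per unit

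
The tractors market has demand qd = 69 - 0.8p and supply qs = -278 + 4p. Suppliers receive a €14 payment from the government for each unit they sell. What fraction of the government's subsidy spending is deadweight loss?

DWL / government spending = 28/123

Pre-subsidy: 69 - 0.8p = -278 + 4p gives p* = 1735/24, q* = 67/6.
With the subsidy, sellers receive ps = pb + 14 for each unit, where pb is the price buyers pay.
Supply in terms of pb becomes qs = -278 + 4(pb + 14) = -222 + 4pb. Setting this equal to demand: 69 - 0.8pb = -222 + 4pb, so pb = 60.625.
Sellers receive ps = 60.625 + 14 = 74.625; q' = 69 − 0.8·60.625 = 20.5.
ΔCS = ½(67/6 + 20.5)(1735/24 − 60.625) = 3325/18; ΔPS = ½(67/6 + 20.5)(74.625 − 1735/24) = 665/18.
Government spending = 14 × 20.5 = 287.
DWL = ½ × 14 × (20.5 − 67/6) = 196/3; fraction = (196/3) / 287 = 28/123.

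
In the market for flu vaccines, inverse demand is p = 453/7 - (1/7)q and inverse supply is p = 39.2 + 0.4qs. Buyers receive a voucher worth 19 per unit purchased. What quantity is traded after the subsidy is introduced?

q' = 82

Pre-subsidy: 453/7 - (1/7)q = 39.2 + 0.4q gives q* = 47 and p* = 58.
With the rebate, buyers effectively pay pb = ps − 19, where ps is the price sellers receive.
On the curves, pb = 453/7 - (1/7)q and ps = 39.2 + 0.4q; the wedge ps − pb = 19 gives 39.2 + 0.4q − (453/7 - (1/7)q) = 19, so q' = 82.
Then pb = 453/7 − (1/7)·82 = 53 and ps = 39.2 + 0.4·82 = 72.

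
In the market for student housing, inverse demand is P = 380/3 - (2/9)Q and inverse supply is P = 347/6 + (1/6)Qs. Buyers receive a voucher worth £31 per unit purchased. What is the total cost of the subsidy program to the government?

Pre-subsidy: 380/3 - (2/9)Q = 347/6 + (1/6)Q gives Q* = 177 and P* = 262/3.
With the rebate, buyers effectively pay Pb = Ps − 31, where Ps is the price sellers receive.
On the curves, Pb = 380/3 - (2/9)Q and Ps = 347/6 + (1/6)Q; the wedge Ps − Pb = 31 gives 347/6 + (1/6)Q − (380/3 - (2/9)Q) = 31, so Q' = 1797/7.
Then Pb = 380/3 − (2/9)·(1797/7) = 1462/21 and Ps = 347/6 + (1/6)·(1797/7) = 2113/21.
Government outlay = subsidy × quantity = 31 × 1797/7 = 55707/7.

Government cost = 55707/7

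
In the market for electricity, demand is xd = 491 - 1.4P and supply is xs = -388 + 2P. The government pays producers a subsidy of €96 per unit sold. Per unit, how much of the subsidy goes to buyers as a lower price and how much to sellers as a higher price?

Buyers gain 960/17 per unit; sellers gain 672/17 per unit

Pre-subsidy: 491 - 1.4P = -388 + 2P gives P* = 4395/17, x* = 2194/17.
With the subsidy, sellers receive Ps = Pb + 96 for each unit, where Pb is the price buyers pay.
Supply in terms of Pb becomes xs = -388 + 2(Pb + 96) = -196 + 2Pb. Setting this equal to demand: 491 - 1.4Pb = -196 + 2Pb, so Pb = 3435/17.
Sellers receive Ps = 3435/17 + 96 = 5067/17; x' = 491 − 1.4·(3435/17) = 3538/17.
Buyers' price falls by P* − Pb = 4395/17 − 3435/17 = 960/17; sellers' price rises by Ps − P* = 5067/17 − 4395/17 = 672/17.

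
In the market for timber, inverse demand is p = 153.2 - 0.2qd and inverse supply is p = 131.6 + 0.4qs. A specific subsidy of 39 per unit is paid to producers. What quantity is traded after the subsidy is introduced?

q' = 101

Pre-subsidy: 153.2 - 0.2q = 131.6 + 0.4q gives q* = 36 and p* = 146.
With the subsidy, sellers receive ps = pb + 39 for each unit, where pb is the price buyers pay.
On the curves, pb = 153.2 - 0.2q and ps = 131.6 + 0.4q; the wedge ps − pb = 39 gives 131.6 + 0.4q − (153.2 - 0.2q) = 39, so q' = 101.
Then pb = 153.2 − 0.2·101 = 133 and ps = 131.6 + 0.4·101 = 172.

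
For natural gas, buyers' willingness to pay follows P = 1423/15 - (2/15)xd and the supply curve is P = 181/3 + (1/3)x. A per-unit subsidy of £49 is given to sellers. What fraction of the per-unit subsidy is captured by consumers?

Consumer share = 2/7

Pre-subsidy: 1423/15 - (2/15)x = 181/3 + (1/3)x gives x* = 74 and P* = 85.
With the subsidy, sellers receive Ps = Pb + 49 for each unit, where Pb is the price buyers pay.
On the curves, Pb = 1423/15 - (2/15)x and Ps = 181/3 + (1/3)x; the wedge Ps − Pb = 49 gives 181/3 + (1/3)x − (1423/15 - (2/15)x) = 49, so x' = 179.
Then Pb = 1423/15 − (2/15)·179 = 71 and Ps = 181/3 + (1/3)·179 = 120.
Buyers' price falls by P* − Pb = 85 − 71 = 14; sellers' price rises by Ps − P* = 120 − 85 = 35.
So consumers capture 14/49 = 2/7 of each unit of subsidy.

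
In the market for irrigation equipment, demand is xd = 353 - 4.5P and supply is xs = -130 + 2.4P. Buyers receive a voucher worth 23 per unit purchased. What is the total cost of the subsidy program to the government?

Government cost = 1702

Pre-subsidy: 353 - 4.5P = -130 + 2.4P gives P* = 70, x* = 38.
With the rebate, buyers effectively pay Pb = Ps − 23, where Ps is the price sellers receive.
Demand in terms of Ps becomes xd = 353 − 4.5(Ps − 23) = 456.5 - 4.5Ps. Setting this equal to supply: 456.5 - 4.5Ps = -130 + 2.4Ps, so Ps = 85.
Buyers pay Pb = 85 − 23 = 62; x' = -130 + 2.4·85 = 74.
Government outlay = subsidy × quantity = 23 × 74 = 1702.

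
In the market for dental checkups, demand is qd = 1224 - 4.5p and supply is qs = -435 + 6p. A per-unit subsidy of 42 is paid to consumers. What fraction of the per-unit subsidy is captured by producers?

Producer share = 3/7

Pre-subsidy: 1224 - 4.5p = -435 + 6p gives p* = 158, q* = 513.
With the rebate, buyers effectively pay pb = ps − 42, where ps is the price sellers receive.
Demand in terms of ps becomes qd = 1224 − 4.5(ps − 42) = 1413 - 4.5ps. Setting this equal to supply: 1413 - 4.5ps = -435 + 6ps, so ps = 176.
Buyers pay pb = 176 − 42 = 134; q' = -435 + 6·176 = 621.
Buyers' price falls by p* − pb = 158 − 134 = 24; sellers' price rises by ps − p* = 176 − 158 = 18.
So producers capture 18/42 = 3/7 of each unit of subsidy.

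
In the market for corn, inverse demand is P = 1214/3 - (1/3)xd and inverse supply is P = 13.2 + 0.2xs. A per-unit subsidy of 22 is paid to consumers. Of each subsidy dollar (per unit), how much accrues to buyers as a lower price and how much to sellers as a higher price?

Buyers gain 13.75 per unit; sellers gain 8.25 per unit

Pre-subsidy: 1214/3 - (1/3)x = 13.2 + 0.2x gives x* = 734 and P* = 160.
With the rebate, buyers effectively pay Pb = Ps − 22, where Ps is the price sellers receive.
On the curves, Pb = 1214/3 - (1/3)x and Ps = 13.2 + 0.2x; the wedge Ps − Pb = 22 gives 13.2 + 0.2x − (1214/3 - (1/3)x) = 22, so x' = 775.25.
Then Pb = 1214/3 − (1/3)·775.25 = 146.25 and Ps = 13.2 + 0.2·775.25 = 168.25.
Buyers' price falls by P* − Pb = 160 − 146.25 = 13.75; sellers' price rises by Ps − P* = 168.25 − 160 = 8.25.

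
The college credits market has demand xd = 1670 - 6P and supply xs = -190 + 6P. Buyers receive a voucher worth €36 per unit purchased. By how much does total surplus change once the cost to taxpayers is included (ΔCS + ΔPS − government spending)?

Pre-subsidy: 1670 - 6P = -190 + 6P gives P* = 155, x* = 740.
With the rebate, buyers effectively pay Pb = Ps − 36, where Ps is the price sellers receive.
Demand in terms of Ps becomes xd = 1670 − 6(Ps − 36) = 1886 - 6Ps. Setting this equal to supply: 1886 - 6Ps = -190 + 6Ps, so Ps = 173.
Buyers pay Pb = 173 − 36 = 137; x' = -190 + 6·173 = 848.
ΔCS = ½(740 + 848)(155 − 137) = 14292; ΔPS = ½(740 + 848)(173 − 155) = 14292.
Government spending = 36 × 848 = 30528.
Net change = 14292 + 14292 − 30528 = -1944. The loss equals the DWL triangle ½·36·108.

Net change in total surplus = -€1944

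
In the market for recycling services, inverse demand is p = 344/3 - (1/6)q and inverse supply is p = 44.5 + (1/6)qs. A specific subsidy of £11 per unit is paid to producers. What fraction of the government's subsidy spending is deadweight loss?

Pre-subsidy: 344/3 - (1/6)q = 44.5 + (1/6)q gives q* = 210.5 and p* = 955/12.
With the subsidy, sellers receive ps = pb + 11 for each unit, where pb is the price buyers pay.
On the curves, pb = 344/3 - (1/6)q and ps = 44.5 + (1/6)q; the wedge ps − pb = 11 gives 44.5 + (1/6)q − (344/3 - (1/6)q) = 11, so q' = 243.5.
Then pb = 344/3 − (1/6)·243.5 = 889/12 and ps = 44.5 + (1/6)·243.5 = 1021/12.
ΔCS = ½(210.5 + 243.5)(955/12 − 889/12) = 1248.5; ΔPS = ½(210.5 + 243.5)(1021/12 − 955/12) = 1248.5.
Government spending = 11 × 243.5 = 2678.5.
DWL = ½ × 11 × (243.5 − 210.5) = 181.5; fraction = 181.5 / 2678.5 = 33/487.

DWL / government spending = 33/487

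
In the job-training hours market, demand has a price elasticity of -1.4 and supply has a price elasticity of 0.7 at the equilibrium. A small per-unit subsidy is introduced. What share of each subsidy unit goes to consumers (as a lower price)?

Consumer share = 1/3

For a small subsidy around the equilibrium, the benefit split depends on the relative slopes, which at a point are proportional to the elasticities.
Buyer share = εs/(εs + |εd|) = 0.7/(0.7 + 1.4) = 1/3; seller share = |εd|/(εs + |εd|) = 2/3.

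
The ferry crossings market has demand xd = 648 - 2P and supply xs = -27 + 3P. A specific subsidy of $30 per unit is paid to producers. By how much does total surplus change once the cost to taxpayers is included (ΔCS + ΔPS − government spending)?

Net change in total surplus = -$540

Pre-subsidy: 648 - 2P = -27 + 3P gives P* = 135, x* = 378.
With the subsidy, sellers receive Ps = Pb + 30 for each unit, where Pb is the price buyers pay.
Supply in terms of Pb becomes xs = -27 + 3(Pb + 30) = 63 + 3Pb. Setting this equal to demand: 648 - 2Pb = 63 + 3Pb, so Pb = 117.
Sellers receive Ps = 117 + 30 = 147; x' = 648 − 2·117 = 414.
ΔCS = ½(378 + 414)(135 − 117) = 7128; ΔPS = ½(378 + 414)(147 − 135) = 4752.
Government spending = 30 × 414 = 12420.
Net change = 7128 + 4752 − 12420 = -540. The loss equals the DWL triangle ½·30·36.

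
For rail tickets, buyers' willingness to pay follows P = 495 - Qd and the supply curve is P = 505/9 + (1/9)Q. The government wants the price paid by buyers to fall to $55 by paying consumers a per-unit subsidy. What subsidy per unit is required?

Required subsidy s = $50 per unit

At a buyer price of 55, quantity demanded is 495 − 1·55 = 440.
Sellers supply 440 only when they receive Ps = 505/9 + (1/9)·440 = 105.
s = Ps − Pb = 105 − 55 = 50.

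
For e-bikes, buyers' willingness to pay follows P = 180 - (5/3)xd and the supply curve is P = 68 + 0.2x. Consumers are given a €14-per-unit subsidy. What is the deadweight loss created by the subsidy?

Deadweight loss = €52.5

Pre-subsidy: 180 - (5/3)x = 68 + 0.2x gives x* = 60 and P* = 80.
With the rebate, buyers effectively pay Pb = Ps − 14, where Ps is the price sellers receive.
On the curves, Pb = 180 - (5/3)x and Ps = 68 + 0.2x; the wedge Ps − Pb = 14 gives 68 + 0.2x − (180 - (5/3)x) = 14, so x' = 67.5.
Then Pb = 180 − (5/3)·67.5 = 67.5 and Ps = 68 + 0.2·67.5 = 81.5.
The subsidy expands output by 67.5 − 60 = 7.5 past the efficient level; on those units the gap between marginal cost and willingness to pay runs from 0 up to 14.
DWL = ½ × 14 × 7.5 = 52.5.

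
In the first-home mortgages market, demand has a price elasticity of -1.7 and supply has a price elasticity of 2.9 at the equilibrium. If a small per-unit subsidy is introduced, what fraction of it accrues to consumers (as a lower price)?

For a small subsidy around the equilibrium, the benefit split depends on the relative slopes, which at a point are proportional to the elasticities.
Buyer share = εs/(εs + |εd|) = 2.9/(2.9 + 1.7) = 29/46; seller share = |εd|/(εs + |εd|) = 17/46.

Consumer share = 29/46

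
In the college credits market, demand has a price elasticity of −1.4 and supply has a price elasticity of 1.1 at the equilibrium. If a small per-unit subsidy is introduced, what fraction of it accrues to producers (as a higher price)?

For a small subsidy around the equilibrium, the benefit split depends on the relative slopes, which at a point are proportional to the elasticities.
Buyer share = εs/(εs + |εd|) = 1.1/(1.1 + 1.4) = 0.44; seller share = |εd|/(εs + |εd|) = 0.56.
So producers capture 0.56 of the subsidy.

Producer share = 0.56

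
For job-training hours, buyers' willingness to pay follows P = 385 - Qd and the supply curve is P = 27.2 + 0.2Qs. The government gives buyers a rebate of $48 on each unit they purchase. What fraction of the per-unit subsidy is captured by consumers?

Pre-subsidy: 385 - Q = 27.2 + 0.2Q gives Q* = 1789/6 and P* = 521/6.
With the rebate, buyers effectively pay Pb = Ps − 48, where Ps is the price sellers receive.
On the curves, Pb = 385 - Q and Ps = 27.2 + 0.2Q; the wedge Ps − Pb = 48 gives 27.2 + 0.2Q − (385 - Q) = 48, so Q' = 2029/6.
Then Pb = 385 − 1·(2029/6) = 281/6 and Ps = 27.2 + 0.2·(2029/6) = 569/6.
Buyers' price falls by P* − Pb = 521/6 − 281/6 = 40; sellers' price rises by Ps − P* = 569/6 − 521/6 = 8.
So consumers capture 40/48 = 5/6 of each unit of subsidy.

Consumer share = 5/6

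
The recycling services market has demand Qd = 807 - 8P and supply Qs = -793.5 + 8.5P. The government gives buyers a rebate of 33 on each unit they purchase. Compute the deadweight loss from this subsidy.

Deadweight loss = 2244

Pre-subsidy: 807 - 8P = -793.5 + 8.5P gives P* = 97, Q* = 31.
With the rebate, buyers effectively pay Pb = Ps − 33, where Ps is the price sellers receive.
Demand in terms of Ps becomes Qd = 807 − 8(Ps − 33) = 1071 - 8Ps. Setting this equal to supply: 1071 - 8Ps = -793.5 + 8.5Ps, so Ps = 113.
Buyers pay Pb = 113 − 33 = 80; Q' = -793.5 + 8.5·113 = 167.
The subsidy expands output by 167 − 31 = 136 past the efficient level; on those units the gap between marginal cost and willingness to pay runs from 0 up to 33.
DWL = ½ × 33 × 136 = 2244.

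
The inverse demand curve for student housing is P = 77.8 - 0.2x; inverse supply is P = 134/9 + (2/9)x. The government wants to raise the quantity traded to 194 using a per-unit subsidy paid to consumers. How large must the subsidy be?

Required subsidy s = 19 per unit

At x = 194, from the demand curve buyers pay Pb = 77.8 − 0.2·194 = 39; from the supply curve sellers need Ps = 134/9 + (2/9)·194 = 58.
The subsidy must fill the gap: s = Ps − Pb = 58 − 39 = 19.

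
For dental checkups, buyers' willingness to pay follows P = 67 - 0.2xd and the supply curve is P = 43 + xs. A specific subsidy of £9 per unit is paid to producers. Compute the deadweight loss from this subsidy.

Pre-subsidy: 67 - 0.2x = 43 + x gives x* = 20 and P* = 63.
With the subsidy, sellers receive Ps = Pb + 9 for each unit, where Pb is the price buyers pay.
On the curves, Pb = 67 - 0.2x and Ps = 43 + x; the wedge Ps − Pb = 9 gives 43 + x − (67 - 0.2x) = 9, so x' = 27.5.
Then Pb = 67 − 0.2·27.5 = 61.5 and Ps = 43 + 1·27.5 = 70.5.
The subsidy expands output by 27.5 − 20 = 7.5 past the efficient level; on those units the gap between marginal cost and willingness to pay runs from 0 up to 9.
DWL = ½ × 9 × 7.5 = 33.75.

Deadweight loss = £33.75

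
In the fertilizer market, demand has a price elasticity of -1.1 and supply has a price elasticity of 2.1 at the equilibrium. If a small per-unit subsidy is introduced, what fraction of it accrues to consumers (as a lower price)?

For a small subsidy around the equilibrium, the benefit split depends on the relative slopes, which at a point are proportional to the elasticities.
Buyer share = εs/(εs + |εd|) = 2.1/(2.1 + 1.1) = 0.65625; seller share = |εd|/(εs + |εd|) = 0.34375.

Consumer share = 0.65625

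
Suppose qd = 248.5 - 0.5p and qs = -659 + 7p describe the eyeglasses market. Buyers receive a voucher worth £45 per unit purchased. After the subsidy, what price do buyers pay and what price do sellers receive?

Buyers pay £79; sellers receive £124

Pre-subsidy: 248.5 - 0.5p = -659 + 7p gives p* = 121, q* = 188.
With the rebate, buyers effectively pay pb = ps − 45, where ps is the price sellers receive.
Demand in terms of ps becomes qd = 248.5 − 0.5(ps − 45) = 271 - 0.5ps. Setting this equal to supply: 271 - 0.5ps = -659 + 7ps, so ps = 124.
Buyers pay pb = 124 − 45 = 79; q' = -659 + 7·124 = 209.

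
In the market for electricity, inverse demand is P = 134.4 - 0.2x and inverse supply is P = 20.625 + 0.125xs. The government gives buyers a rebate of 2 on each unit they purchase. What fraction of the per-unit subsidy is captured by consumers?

Pre-subsidy: 134.4 - 0.2x = 20.625 + 0.125x gives x* = 4551/13 and P* = 837/13.
With the rebate, buyers effectively pay Pb = Ps − 2, where Ps is the price sellers receive.
On the curves, Pb = 134.4 - 0.2x and Ps = 20.625 + 0.125x; the wedge Ps − Pb = 2 gives 20.625 + 0.125x − (134.4 - 0.2x) = 2, so x' = 4631/13.
Then Pb = 134.4 − 0.2·(4631/13) = 821/13 and Ps = 20.625 + 0.125·(4631/13) = 847/13.
Buyers' price falls by P* − Pb = 837/13 − 821/13 = 16/13; sellers' price rises by Ps − P* = 847/13 − 837/13 = 10/13.
So consumers capture (16/13)/2 = 8/13 of each unit of subsidy.

Consumer share = 8/13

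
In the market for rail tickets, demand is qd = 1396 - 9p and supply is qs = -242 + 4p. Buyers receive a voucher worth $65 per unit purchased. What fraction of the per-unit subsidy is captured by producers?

Pre-subsidy: 1396 - 9p = -242 + 4p gives p* = 126, q* = 262.
With the rebate, buyers effectively pay pb = ps − 65, where ps is the price sellers receive.
Demand in terms of ps becomes qd = 1396 − 9(ps − 65) = 1981 - 9ps. Setting this equal to supply: 1981 - 9ps = -242 + 4ps, so ps = 171.
Buyers pay pb = 171 − 65 = 106; q' = -242 + 4·171 = 442.
Buyers' price falls by p* − pb = 126 − 106 = 20; sellers' price rises by ps − p* = 171 − 126 = 45.
So producers capture 45/65 = 9/13 of each unit of subsidy.

Producer share = 9/13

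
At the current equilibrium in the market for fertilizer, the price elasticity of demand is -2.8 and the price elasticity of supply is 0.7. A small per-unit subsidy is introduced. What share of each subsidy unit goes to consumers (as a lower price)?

Consumer share = 0.2

For a small subsidy around the equilibrium, the benefit split depends on the relative slopes, which at a point are proportional to the elasticities.
Buyer share = εs/(εs + |εd|) = 0.7/(0.7 + 2.8) = 0.2; seller share = |εd|/(εs + |εd|) = 0.8.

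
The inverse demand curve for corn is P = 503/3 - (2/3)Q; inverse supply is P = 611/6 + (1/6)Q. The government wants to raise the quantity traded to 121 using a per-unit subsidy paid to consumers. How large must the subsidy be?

At Q = 121, from the demand curve buyers pay Pb = 503/3 − (2/3)·121 = 87; from the supply curve sellers need Ps = 611/6 + (1/6)·121 = 122.
The subsidy must fill the gap: s = Ps − Pb = 122 − 87 = 35.

Required subsidy s = 35 per unit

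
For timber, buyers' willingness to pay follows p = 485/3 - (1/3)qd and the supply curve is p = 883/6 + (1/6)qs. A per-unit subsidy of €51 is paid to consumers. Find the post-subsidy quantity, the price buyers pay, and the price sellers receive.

Pre-subsidy: 485/3 - (1/3)q = 883/6 + (1/6)q gives q* = 29 and p* = 152.
With the rebate, buyers effectively pay pb = ps − 51, where ps is the price sellers receive.
On the curves, pb = 485/3 - (1/3)q and ps = 883/6 + (1/6)q; the wedge ps − pb = 51 gives 883/6 + (1/6)q − (485/3 - (1/3)q) = 51, so q' = 131.
Then pb = 485/3 − (1/3)·131 = 118 and ps = 883/6 + (1/6)·131 = 169.

q' = 131; buyers pay €118; sellers receive €169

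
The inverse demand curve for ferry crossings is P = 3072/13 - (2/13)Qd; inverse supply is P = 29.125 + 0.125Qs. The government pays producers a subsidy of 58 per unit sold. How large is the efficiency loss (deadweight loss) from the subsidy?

Deadweight loss = 6032

Pre-subsidy: 3072/13 - (2/13)Q = 29.125 + 0.125Q gives Q* = 743 and P* = 122.
With the subsidy, sellers receive Ps = Pb + 58 for each unit, where Pb is the price buyers pay.
On the curves, Pb = 3072/13 - (2/13)Q and Ps = 29.125 + 0.125Q; the wedge Ps − Pb = 58 gives 29.125 + 0.125Q − (3072/13 - (2/13)Q) = 58, so Q' = 951.
Then Pb = 3072/13 − (2/13)·951 = 90 and Ps = 29.125 + 0.125·951 = 148.
The subsidy expands output by 951 − 743 = 208 past the efficient level; on those units the gap between marginal cost and willingness to pay runs from 0 up to 58.
DWL = ½ × 58 × 208 = 6032.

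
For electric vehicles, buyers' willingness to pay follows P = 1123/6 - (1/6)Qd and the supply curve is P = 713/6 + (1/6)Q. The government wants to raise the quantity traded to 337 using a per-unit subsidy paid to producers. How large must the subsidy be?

At Q = 337, from the demand curve buyers pay Pb = 1123/6 − (1/6)·337 = 131; from the supply curve sellers need Ps = 713/6 + (1/6)·337 = 175.
The subsidy must fill the gap: s = Ps − Pb = 175 − 131 = 44.

Required subsidy s = 44 per unit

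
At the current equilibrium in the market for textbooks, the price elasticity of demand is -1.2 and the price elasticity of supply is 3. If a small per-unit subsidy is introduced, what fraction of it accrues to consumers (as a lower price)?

Consumer share = 5/7

For a small subsidy around the equilibrium, the benefit split depends on the relative slopes, which at a point are proportional to the elasticities.
Buyer share = εs/(εs + |εd|) = 3/(3 + 1.2) = 5/7; seller share = |εd|/(εs + |εd|) = 2/7.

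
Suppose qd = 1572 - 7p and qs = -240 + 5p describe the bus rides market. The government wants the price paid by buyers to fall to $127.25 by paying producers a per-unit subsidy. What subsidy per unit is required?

At a buyer price of 127.25, quantity demanded is 1572 − 7·127.25 = 681.25.
Sellers supply 681.25 only when they receive ps with -240 + 5·ps = 681.25, i.e. ps = 184.25.
s = ps − pb = 184.25 − 127.25 = 57.

Required subsidy s = $57 per unit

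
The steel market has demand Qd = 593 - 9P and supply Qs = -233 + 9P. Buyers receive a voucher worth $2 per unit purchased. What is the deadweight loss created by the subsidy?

Pre-subsidy: 593 - 9P = -233 + 9P gives P* = 413/9, Q* = 180.
With the rebate, buyers effectively pay Pb = Ps − 2, where Ps is the price sellers receive.
Demand in terms of Ps becomes Qd = 593 − 9(Ps − 2) = 611 - 9Ps. Setting this equal to supply: 611 - 9Ps = -233 + 9Ps, so Ps = 422/9.
Buyers pay Pb = 422/9 − 2 = 404/9; Q' = -233 + 9·(422/9) = 189.
The subsidy expands output by 189 − 180 = 9 past the efficient level; on those units the gap between marginal cost and willingness to pay runs from 0 up to 2.
DWL = ½ × 2 × 9 = 9.

Deadweight loss = $9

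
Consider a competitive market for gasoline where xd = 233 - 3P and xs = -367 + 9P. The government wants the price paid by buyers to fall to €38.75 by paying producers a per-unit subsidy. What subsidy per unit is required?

At a buyer price of 38.75, quantity demanded is 233 − 3·38.75 = 116.75.
Sellers supply 116.75 only when they receive Ps with -367 + 9·Ps = 116.75, i.e. Ps = 53.75.
s = Ps − Pb = 53.75 − 38.75 = 15.

Required subsidy s = €15 per unit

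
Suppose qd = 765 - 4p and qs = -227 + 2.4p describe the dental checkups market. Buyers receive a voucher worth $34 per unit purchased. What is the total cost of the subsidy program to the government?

Government cost = $6664

Pre-subsidy: 765 - 4p = -227 + 2.4p gives p* = 155, q* = 145.
With the rebate, buyers effectively pay pb = ps − 34, where ps is the price sellers receive.
Demand in terms of ps becomes qd = 765 − 4(ps − 34) = 901 - 4ps. Setting this equal to supply: 901 - 4ps = -227 + 2.4ps, so ps = 176.25.
Buyers pay pb = 176.25 − 34 = 142.25; q' = -227 + 2.4·176.25 = 196.
Government outlay = subsidy × quantity = 34 × 196 = 6664.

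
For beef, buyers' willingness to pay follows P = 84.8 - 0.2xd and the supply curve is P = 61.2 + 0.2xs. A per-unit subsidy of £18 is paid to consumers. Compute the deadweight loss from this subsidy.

Pre-subsidy: 84.8 - 0.2x = 61.2 + 0.2x gives x* = 59 and P* = 73.
With the rebate, buyers effectively pay Pb = Ps − 18, where Ps is the price sellers receive.
On the curves, Pb = 84.8 - 0.2x and Ps = 61.2 + 0.2x; the wedge Ps − Pb = 18 gives 61.2 + 0.2x − (84.8 - 0.2x) = 18, so x' = 104.
Then Pb = 84.8 − 0.2·104 = 64 and Ps = 61.2 + 0.2·104 = 82.
The subsidy expands output by 104 − 59 = 45 past the efficient level; on those units the gap between marginal cost and willingness to pay runs from 0 up to 18.
DWL = ½ × 18 × 45 = 405.

Deadweight loss = £405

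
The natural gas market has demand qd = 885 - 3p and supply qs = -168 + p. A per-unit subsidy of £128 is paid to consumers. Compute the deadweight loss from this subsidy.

Deadweight loss = £6144

Pre-subsidy: 885 - 3p = -168 + p gives p* = 263.25, q* = 95.25.
With the rebate, buyers effectively pay pb = ps − 128, where ps is the price sellers receive.
Demand in terms of ps becomes qd = 885 − 3(ps − 128) = 1269 - 3ps. Setting this equal to supply: 1269 - 3ps = -168 + ps, so ps = 359.25.
Buyers pay pb = 359.25 − 128 = 231.25; q' = -168 + 1·359.25 = 191.25.
The subsidy expands output by 191.25 − 95.25 = 96 past the efficient level; on those units the gap between marginal cost and willingness to pay runs from 0 up to 128.
DWL = ½ × 128 × 96 = 6144.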